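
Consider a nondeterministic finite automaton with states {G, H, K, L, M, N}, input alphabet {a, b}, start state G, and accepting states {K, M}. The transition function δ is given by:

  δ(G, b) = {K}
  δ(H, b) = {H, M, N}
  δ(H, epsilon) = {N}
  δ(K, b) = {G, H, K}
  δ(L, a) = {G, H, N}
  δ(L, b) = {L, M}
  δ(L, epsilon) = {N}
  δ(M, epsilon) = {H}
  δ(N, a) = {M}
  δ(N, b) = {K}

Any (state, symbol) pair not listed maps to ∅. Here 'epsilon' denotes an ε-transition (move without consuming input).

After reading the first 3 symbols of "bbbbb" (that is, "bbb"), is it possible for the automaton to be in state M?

Yes

Start in {G}.
Read 'b': {G} → {K}.
Read 'b': {K} → {G, H, K, N}.
Read 'b': {G, H, K, N} → {G, H, K, M, N}.
State M is in {G, H, K, M, N}.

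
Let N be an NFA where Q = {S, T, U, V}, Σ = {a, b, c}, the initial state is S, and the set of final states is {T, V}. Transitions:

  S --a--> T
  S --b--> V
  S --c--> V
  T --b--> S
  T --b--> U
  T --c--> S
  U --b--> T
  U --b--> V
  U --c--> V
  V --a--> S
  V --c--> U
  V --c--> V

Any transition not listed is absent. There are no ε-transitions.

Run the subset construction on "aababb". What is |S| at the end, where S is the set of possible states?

0

Start in {S}.
Read 'a': S→{T}; now {T}.
Read 'a': T→∅; now ∅.
The set is empty and remains empty for the remaining 4 symbols.
That set has 0 states.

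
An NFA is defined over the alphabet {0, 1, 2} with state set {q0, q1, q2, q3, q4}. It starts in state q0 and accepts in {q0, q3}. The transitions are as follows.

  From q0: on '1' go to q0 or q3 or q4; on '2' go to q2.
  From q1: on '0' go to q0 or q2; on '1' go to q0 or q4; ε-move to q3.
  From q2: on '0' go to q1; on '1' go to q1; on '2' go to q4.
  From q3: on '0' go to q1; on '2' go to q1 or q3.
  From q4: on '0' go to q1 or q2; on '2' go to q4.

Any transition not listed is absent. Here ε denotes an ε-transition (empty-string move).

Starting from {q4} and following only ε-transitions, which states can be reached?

Begin with {q4}.
No ε-moves leave this set, so the closure equals the set itself.

{q4}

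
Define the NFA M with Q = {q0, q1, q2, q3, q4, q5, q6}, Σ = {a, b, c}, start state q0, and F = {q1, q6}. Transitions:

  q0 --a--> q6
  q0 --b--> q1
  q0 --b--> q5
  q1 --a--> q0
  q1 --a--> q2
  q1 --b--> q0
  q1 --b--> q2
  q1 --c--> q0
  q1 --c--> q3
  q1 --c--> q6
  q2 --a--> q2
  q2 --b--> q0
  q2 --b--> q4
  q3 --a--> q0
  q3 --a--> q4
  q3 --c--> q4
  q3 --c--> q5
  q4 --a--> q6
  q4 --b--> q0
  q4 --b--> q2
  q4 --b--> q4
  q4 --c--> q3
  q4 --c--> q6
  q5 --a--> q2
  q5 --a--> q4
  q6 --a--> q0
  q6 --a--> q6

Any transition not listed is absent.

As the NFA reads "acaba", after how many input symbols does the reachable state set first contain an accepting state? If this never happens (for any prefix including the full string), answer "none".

1

Start in {q0}.
Read 'a': q0→{q6}; now {q6}.
None of the earlier sets intersect F, but {q6} does.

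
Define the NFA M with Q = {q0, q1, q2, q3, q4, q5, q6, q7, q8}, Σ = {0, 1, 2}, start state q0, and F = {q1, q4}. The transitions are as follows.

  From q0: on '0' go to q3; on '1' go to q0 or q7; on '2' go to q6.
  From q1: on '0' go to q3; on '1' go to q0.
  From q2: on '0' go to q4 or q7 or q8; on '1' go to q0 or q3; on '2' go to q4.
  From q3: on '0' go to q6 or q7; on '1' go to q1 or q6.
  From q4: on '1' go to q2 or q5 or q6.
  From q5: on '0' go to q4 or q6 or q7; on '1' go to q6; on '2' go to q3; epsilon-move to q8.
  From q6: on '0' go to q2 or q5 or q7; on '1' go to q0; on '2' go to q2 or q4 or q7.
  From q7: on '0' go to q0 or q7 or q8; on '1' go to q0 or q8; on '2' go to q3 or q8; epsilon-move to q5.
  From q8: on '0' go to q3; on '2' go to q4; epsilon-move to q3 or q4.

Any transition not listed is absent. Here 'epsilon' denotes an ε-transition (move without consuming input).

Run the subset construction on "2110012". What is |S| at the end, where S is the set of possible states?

Start in {q0}.
Read '2': q0→{q6}; now {q6}.
Read '1': q6→{q0}; now {q0}.
Read '1': q0→{q0, q7}; union {q0, q7}; ε-closure = {q0, q3, q4, q5, q7, q8}.
Read '0': q0→{q3}, q3→{q6, q7}, q4→∅, q5→{q4, q6, q7}, q7→{q0, q7, q8}, q8→{q3}; union {q0, q3, q4, q6, q7, q8}; ε-closure = {q0, q3, q4, q5, q6, q7, q8}.
Read '0': q0→{q3}, q3→{q6, q7}, q4→∅, q5→{q4, q6, q7}, q6→{q2, q5, q7}, q7→{q0, q7, q8}, q8→{q3}; now {q0, q2, q3, q4, q5, q6, q7, q8}.
Read '1': q0→{q0, q7}, q2→{q0, q3}, q3→{q1, q6}, q4→{q2, q5, q6}, q5→{q6}, q6→{q0}, q7→{q0, q8}, q8→∅; union {q0, q1, q2, q3, q5, q6, q7, q8}; ε-closure = {q0, q1, q2, q3, q4, q5, q6, q7, q8}.
Read '2': q0→{q6}, q1→∅, q2→{q4}, q3→∅, q4→∅, q5→{q3}, q6→{q2, q4, q7}, q7→{q3, q8}, q8→{q4}; union {q2, q3, q4, q6, q7, q8}; ε-closure = {q2, q3, q4, q5, q6, q7, q8}.
That set has 7 states.

7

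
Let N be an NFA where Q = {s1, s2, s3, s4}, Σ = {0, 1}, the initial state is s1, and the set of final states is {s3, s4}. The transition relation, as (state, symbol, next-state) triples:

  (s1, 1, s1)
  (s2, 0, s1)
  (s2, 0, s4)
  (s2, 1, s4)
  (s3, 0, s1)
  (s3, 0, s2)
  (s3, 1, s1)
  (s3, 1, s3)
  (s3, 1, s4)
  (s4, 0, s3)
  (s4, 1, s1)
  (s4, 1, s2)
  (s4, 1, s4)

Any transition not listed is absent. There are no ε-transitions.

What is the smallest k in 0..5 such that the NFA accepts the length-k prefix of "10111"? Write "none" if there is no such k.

none

Start in {s1}.
Read '1': s1→{s1}; now {s1}.
Read '0': s1→∅; now ∅.
The set is empty and remains empty for the remaining 3 symbols.
No reachable set along the way intersects F.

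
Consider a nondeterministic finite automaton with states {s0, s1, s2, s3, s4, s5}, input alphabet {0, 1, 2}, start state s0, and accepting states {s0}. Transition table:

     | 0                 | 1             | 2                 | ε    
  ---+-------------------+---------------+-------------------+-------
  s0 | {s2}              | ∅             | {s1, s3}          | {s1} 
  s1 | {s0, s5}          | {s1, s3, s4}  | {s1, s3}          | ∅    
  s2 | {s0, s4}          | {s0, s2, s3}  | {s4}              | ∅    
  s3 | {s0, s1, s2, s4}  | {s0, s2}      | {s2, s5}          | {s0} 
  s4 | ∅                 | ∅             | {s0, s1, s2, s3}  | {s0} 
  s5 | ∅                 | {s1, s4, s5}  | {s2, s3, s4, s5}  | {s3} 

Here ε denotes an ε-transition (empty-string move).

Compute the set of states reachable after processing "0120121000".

{s0, s1, s2, s3, s4, s5}

Start: ε-closure({s0}) = {s0, s1}.
Read '0': {s0, s1} → {s0, s1, s2, s3, s5}.
Read '1': {s0, s1, s2, s3, s5} → {s0, s1, s2, s3, s4, s5}.
Read '2': {s0, s1, s2, s3, s4, s5} → {s0, s1, s2, s3, s4, s5}.
Read '0': {s0, s1, s2, s3, s4, s5} → {s0, s1, s2, s3, s4, s5}.
Read '1': {s0, s1, s2, s3, s4, s5} → {s0, s1, s2, s3, s4, s5}.
Read '2': {s0, s1, s2, s3, s4, s5} → {s0, s1, s2, s3, s4, s5}.
Read '1': {s0, s1, s2, s3, s4, s5} → {s0, s1, s2, s3, s4, s5}.
Read '0': {s0, s1, s2, s3, s4, s5} → {s0, s1, s2, s3, s4, s5}.
Read '0': {s0, s1, s2, s3, s4, s5} → {s0, s1, s2, s3, s4, s5}.
Read '0': {s0, s1, s2, s3, s4, s5} → {s0, s1, s2, s3, s4, s5}.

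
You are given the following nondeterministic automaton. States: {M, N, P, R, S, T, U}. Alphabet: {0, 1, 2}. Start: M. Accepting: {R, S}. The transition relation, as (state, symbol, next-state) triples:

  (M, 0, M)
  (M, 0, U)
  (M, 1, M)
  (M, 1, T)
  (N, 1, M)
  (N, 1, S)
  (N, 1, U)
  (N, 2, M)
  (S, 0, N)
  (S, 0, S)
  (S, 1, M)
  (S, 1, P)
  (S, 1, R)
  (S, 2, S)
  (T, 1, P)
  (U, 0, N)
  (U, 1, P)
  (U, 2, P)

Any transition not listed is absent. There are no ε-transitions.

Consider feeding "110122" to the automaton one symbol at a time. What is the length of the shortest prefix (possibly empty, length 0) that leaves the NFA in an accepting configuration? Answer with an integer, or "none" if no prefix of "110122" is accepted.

Start in {M}.
Read '1': {M} → {M, T}.
Read '1': {M, T} → {M, P, T}.
Read '0': {M, P, T} → {M, U}.
Read '1': {M, U} → {M, P, T}.
Read '2': {M, P, T} → ∅.
The set is empty and remains empty for the remaining 1 symbol.
No reachable set along the way intersects F.

none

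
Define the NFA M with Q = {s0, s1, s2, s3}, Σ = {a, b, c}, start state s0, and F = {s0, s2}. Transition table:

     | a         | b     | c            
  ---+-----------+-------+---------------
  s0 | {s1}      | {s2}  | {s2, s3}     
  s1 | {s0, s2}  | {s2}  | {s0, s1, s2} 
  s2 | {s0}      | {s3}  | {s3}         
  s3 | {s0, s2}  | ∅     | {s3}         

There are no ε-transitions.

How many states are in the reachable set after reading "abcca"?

2

Start in {s0}.
Read 'a': s0→{s1}; now {s1}.
Read 'b': s1→{s2}; now {s2}.
Read 'c': s2→{s3}; now {s3}.
Read 'c': s3→{s3}; now {s3}.
Read 'a': s3→{s0, s2}; now {s0, s2}.
That set has 2 states.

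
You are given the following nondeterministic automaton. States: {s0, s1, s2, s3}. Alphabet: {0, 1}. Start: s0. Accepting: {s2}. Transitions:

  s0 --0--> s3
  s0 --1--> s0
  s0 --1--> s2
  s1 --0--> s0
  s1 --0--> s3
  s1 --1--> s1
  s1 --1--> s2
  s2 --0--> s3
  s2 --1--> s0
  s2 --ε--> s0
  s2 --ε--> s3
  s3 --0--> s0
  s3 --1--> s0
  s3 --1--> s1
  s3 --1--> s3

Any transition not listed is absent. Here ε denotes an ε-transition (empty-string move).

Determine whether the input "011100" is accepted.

No

Start in {s0}.
Read '0': {s0} → {s3}.
Read '1': {s3} → {s0, s1, s3}.
Read '1': {s0, s1, s3} → {s0, s1, s2, s3}.
Read '1': {s0, s1, s2, s3} → {s0, s1, s2, s3}.
Read '0': {s0, s1, s2, s3} → {s0, s3}.
Read '0': {s0, s3} → {s0, s3}.
The final set {s0, s3} contains no accepting state.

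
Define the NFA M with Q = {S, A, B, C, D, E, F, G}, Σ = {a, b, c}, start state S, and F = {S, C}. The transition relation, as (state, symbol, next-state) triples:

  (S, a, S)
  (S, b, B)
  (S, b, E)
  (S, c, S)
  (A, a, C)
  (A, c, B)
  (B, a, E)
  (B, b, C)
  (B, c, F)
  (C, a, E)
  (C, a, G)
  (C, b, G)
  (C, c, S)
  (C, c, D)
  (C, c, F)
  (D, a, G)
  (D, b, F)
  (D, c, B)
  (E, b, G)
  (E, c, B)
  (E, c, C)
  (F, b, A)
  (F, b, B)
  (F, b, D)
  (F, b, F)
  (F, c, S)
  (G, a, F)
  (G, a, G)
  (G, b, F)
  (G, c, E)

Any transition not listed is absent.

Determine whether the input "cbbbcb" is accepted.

Start in {S}.
Read 'c': {S} → {S}.
Read 'b': {S} → {B, E}.
Read 'b': {B, E} → {C, G}.
Read 'b': {C, G} → {F, G}.
Read 'c': {F, G} → {S, E}.
Read 'b': {S, E} → {B, E, G}.
The final set {B, E, G} contains no accepting state.

No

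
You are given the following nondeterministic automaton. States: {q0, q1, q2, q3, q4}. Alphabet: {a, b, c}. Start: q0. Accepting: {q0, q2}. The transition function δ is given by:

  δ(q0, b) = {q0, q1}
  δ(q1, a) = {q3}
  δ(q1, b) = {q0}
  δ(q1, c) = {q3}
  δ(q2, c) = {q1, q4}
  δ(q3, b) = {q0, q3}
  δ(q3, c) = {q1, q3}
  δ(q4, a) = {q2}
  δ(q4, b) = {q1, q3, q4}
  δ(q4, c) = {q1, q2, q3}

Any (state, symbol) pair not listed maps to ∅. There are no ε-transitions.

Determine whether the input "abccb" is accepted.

No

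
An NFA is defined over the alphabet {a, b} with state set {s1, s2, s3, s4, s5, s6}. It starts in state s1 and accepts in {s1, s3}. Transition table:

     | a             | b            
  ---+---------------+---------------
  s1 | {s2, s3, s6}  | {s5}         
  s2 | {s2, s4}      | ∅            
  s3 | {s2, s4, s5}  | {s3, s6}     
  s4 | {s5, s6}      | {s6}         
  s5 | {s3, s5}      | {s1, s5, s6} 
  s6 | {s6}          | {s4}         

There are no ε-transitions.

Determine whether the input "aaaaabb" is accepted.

Start in {s1}.
Read 'a': {s1} → {s2, s3, s6}.
Read 'a': {s2, s3, s6} → {s2, s4, s5, s6}.
Read 'a': {s2, s4, s5, s6} → {s2, s3, s4, s5, s6}.
Read 'a': {s2, s3, s4, s5, s6} → {s2, s3, s4, s5, s6}.
Read 'a': {s2, s3, s4, s5, s6} → {s2, s3, s4, s5, s6}.
Read 'b': {s2, s3, s4, s5, s6} → {s1, s3, s4, s5, s6}.
Read 'b': {s1, s3, s4, s5, s6} → {s1, s3, s4, s5, s6}.
The final set {s1, s3, s4, s5, s6} contains the accepting states s1, s3.

Yes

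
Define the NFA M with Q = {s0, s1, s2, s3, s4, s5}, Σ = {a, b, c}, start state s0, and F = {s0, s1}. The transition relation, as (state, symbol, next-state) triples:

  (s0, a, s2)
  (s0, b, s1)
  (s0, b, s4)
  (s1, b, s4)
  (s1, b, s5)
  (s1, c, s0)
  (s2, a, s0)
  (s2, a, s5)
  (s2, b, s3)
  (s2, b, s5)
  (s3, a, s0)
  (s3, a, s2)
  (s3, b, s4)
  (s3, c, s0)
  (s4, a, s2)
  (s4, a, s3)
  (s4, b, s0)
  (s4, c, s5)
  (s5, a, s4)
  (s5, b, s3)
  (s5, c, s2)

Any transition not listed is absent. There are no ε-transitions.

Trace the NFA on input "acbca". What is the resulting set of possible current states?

∅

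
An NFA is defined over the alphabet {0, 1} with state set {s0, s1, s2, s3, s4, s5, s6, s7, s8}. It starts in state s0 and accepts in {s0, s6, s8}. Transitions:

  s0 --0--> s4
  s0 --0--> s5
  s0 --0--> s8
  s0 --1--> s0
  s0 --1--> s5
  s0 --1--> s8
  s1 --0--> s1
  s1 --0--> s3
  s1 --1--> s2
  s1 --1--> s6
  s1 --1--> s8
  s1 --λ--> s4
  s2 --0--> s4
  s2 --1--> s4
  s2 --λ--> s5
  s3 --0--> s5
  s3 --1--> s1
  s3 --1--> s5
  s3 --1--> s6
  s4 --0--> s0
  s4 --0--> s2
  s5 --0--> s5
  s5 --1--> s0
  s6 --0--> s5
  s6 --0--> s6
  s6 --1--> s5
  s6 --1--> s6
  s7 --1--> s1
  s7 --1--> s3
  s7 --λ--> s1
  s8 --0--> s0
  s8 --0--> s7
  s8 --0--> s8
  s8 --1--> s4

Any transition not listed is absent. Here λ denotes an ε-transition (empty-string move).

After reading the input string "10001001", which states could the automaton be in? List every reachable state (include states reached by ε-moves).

Start in {s0}.
Read '1': s0→{s0, s5, s8}; now {s0, s5, s8}.
Read '0': s0→{s4, s5, s8}, s5→{s5}, s8→{s0, s7, s8}; union {s0, s4, s5, s7, s8}; ε-closure = {s0, s1, s4, s5, s7, s8}.
Read '0': s0→{s4, s5, s8}, s1→{s1, s3}, s4→{s0, s2}, s5→{s5}, s7→∅, s8→{s0, s7, s8}; now {s0, s1, s2, s3, s4, s5, s7, s8}.
Read '0': s0→{s4, s5, s8}, s1→{s1, s3}, s2→{s4}, s3→{s5}, s4→{s0, s2}, s5→{s5}, s7→∅, s8→{s0, s7, s8}; now {s0, s1, s2, s3, s4, s5, s7, s8}.
Read '1': s0→{s0, s5, s8}, s1→{s2, s6, s8}, s2→{s4}, s3→{s1, s5, s6}, s4→∅, s5→{s0}, s7→{s1, s3}, s8→{s4}; now {s0, s1, s2, s3, s4, s5, s6, s8}.
Read '0': s0→{s4, s5, s8}, s1→{s1, s3}, s2→{s4}, s3→{s5}, s4→{s0, s2}, s5→{s5}, s6→{s5, s6}, s8→{s0, s7, s8}; now {s0, s1, s2, s3, s4, s5, s6, s7, s8}.
Read '0': s0→{s4, s5, s8}, s1→{s1, s3}, s2→{s4}, s3→{s5}, s4→{s0, s2}, s5→{s5}, s6→{s5, s6}, s7→∅, s8→{s0, s7, s8}; now {s0, s1, s2, s3, s4, s5, s6, s7, s8}.
Read '1': s0→{s0, s5, s8}, s1→{s2, s6, s8}, s2→{s4}, s3→{s1, s5, s6}, s4→∅, s5→{s0}, s6→{s5, s6}, s7→{s1, s3}, s8→{s4}; now {s0, s1, s2, s3, s4, s5, s6, s8}.

{s0, s1, s2, s3, s4, s5, s6, s8}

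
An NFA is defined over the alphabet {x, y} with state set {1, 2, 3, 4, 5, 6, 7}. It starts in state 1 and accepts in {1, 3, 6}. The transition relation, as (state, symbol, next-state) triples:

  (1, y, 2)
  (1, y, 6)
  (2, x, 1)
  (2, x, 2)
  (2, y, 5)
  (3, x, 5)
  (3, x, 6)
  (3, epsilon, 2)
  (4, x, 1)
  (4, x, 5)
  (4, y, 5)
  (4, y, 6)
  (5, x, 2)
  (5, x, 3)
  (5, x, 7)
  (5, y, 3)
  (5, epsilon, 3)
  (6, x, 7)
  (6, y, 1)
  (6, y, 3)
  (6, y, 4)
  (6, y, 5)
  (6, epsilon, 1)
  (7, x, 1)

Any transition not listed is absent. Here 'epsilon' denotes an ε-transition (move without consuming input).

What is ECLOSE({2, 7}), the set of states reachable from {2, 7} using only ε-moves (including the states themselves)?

Begin with {2, 7}.
No ε-moves leave this set, so the closure equals the set itself.

{2, 7}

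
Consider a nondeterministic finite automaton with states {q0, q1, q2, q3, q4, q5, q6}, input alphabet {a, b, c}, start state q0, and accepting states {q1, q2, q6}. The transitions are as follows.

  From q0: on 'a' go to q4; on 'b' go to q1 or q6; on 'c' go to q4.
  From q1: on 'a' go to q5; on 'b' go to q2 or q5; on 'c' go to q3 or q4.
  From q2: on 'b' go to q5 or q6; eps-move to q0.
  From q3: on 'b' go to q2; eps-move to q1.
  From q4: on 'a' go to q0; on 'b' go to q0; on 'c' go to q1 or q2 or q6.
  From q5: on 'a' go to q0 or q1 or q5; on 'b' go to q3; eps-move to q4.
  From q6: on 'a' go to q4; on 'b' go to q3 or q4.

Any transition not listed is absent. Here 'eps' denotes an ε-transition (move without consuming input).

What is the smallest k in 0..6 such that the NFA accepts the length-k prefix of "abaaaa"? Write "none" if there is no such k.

none

Start in {q0}.
Read 'a': {q0} → {q4}.
Read 'b': {q4} → {q0}.
Read 'a': {q0} → {q4}.
Read 'a': {q4} → {q0}.
Read 'a': {q0} → {q4}.
Read 'a': {q4} → {q0}.
No reachable set along the way intersects F.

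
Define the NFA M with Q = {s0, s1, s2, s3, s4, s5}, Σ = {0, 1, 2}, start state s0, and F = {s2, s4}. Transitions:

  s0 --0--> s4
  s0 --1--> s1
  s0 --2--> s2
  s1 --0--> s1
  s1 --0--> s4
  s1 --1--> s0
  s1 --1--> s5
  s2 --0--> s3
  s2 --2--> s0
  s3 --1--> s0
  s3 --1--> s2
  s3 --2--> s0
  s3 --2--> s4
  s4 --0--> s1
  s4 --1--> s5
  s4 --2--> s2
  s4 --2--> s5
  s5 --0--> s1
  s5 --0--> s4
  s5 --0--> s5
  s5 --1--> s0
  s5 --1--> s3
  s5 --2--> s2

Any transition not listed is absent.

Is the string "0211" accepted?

Yes

Start in {s0}.
Read '0': {s0} → {s4}.
Read '2': {s4} → {s2, s5}.
Read '1': {s2, s5} → {s0, s3}.
Read '1': {s0, s3} → {s0, s1, s2}.
The final set {s0, s1, s2} contains the accepting state s2.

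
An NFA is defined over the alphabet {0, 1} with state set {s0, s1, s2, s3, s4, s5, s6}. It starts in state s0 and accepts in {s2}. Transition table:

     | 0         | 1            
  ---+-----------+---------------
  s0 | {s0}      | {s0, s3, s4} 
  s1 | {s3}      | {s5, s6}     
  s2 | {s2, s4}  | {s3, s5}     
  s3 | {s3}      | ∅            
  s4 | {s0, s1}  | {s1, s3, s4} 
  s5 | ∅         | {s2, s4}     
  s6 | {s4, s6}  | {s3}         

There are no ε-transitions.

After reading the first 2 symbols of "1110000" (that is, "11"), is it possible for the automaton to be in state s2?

No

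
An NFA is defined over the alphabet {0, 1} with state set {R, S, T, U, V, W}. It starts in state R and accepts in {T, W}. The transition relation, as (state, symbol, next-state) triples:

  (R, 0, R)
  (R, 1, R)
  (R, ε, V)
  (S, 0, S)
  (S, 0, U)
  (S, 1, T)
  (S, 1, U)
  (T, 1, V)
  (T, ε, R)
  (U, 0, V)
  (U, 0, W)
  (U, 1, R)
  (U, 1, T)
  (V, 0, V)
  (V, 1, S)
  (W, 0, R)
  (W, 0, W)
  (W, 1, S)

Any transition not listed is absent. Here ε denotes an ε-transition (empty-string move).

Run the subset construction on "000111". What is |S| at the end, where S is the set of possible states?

5

Start: ε-closure({R}) = {R, V}.
Read '0': {R, V} → {R, V}.
Read '0': {R, V} → {R, V}.
Read '0': {R, V} → {R, V}.
Read '1': {R, V} → {R, S, V}.
Read '1': {R, S, V} → {R, S, T, U, V}.
Read '1': {R, S, T, U, V} → {R, S, T, U, V}.
That set has 5 states.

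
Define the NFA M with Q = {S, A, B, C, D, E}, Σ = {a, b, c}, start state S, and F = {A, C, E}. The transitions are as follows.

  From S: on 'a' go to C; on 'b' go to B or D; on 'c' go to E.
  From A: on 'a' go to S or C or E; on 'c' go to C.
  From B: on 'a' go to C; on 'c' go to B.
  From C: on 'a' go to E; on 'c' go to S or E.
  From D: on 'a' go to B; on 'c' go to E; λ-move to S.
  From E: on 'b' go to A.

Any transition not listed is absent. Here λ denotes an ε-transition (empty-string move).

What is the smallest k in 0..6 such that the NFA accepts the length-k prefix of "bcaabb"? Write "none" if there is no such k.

2

Start in {S}.
Read 'b': S→{B, D}; union {B, D}; ε-closure = {S, B, D}.
Read 'c': S→{E}, B→{B}, D→{E}; now {B, E}.
None of the earlier sets intersect F, but {B, E} does.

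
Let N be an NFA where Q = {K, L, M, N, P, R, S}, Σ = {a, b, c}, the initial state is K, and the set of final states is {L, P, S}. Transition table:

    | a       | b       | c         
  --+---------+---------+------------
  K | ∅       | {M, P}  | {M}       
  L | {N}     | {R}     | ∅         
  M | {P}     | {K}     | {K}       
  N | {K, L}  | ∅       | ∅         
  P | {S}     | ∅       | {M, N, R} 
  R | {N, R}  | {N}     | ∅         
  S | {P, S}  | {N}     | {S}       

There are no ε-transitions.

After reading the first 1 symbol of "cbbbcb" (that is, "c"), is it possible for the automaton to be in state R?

No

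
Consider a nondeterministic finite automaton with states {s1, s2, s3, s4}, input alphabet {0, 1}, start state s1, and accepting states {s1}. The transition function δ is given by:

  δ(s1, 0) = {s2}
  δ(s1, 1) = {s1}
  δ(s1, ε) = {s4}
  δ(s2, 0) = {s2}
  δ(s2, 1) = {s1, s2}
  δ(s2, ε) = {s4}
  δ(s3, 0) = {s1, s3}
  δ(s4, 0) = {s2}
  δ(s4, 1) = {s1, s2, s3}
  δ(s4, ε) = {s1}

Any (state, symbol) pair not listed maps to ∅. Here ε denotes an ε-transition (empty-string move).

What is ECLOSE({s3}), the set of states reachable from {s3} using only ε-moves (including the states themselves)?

{s3}

Begin with {s3}.
No ε-moves leave this set, so the closure equals the set itself.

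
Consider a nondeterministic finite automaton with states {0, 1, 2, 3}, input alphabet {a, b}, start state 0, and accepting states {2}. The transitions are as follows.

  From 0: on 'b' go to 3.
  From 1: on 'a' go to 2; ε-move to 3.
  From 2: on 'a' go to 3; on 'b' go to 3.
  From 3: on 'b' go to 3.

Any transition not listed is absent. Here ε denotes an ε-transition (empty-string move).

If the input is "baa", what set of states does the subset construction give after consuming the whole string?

Start in {0}.
Read 'b': 0→{3}; now {3}.
Read 'a': 3→∅; now ∅.
The set is empty and remains empty for the remaining 1 symbol.

∅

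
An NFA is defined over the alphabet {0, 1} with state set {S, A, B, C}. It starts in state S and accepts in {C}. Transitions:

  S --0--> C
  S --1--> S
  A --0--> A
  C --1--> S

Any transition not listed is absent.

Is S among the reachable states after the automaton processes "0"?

No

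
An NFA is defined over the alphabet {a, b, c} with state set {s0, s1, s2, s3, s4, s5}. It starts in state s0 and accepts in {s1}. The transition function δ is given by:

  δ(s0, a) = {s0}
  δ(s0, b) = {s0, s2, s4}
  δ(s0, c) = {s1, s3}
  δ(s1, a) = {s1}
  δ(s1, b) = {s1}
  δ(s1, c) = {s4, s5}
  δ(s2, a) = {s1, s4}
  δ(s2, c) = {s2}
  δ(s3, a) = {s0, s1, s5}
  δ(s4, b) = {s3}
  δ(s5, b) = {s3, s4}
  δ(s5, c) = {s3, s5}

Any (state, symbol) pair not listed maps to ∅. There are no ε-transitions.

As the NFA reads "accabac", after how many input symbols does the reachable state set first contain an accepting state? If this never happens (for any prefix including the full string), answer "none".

2

Start in {s0}.
Read 'a': {s0} → {s0}.
Read 'c': {s0} → {s1, s3}.
None of the earlier sets intersect F, but {s1, s3} does.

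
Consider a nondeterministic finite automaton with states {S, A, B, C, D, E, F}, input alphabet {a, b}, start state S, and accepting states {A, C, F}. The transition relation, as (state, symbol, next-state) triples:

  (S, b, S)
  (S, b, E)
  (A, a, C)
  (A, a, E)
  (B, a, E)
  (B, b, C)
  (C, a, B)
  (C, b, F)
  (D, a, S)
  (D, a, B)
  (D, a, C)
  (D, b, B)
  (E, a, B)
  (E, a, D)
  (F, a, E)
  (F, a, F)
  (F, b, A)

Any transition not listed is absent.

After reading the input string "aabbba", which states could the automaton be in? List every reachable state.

Start in {S}.
Read 'a': {S} → ∅.
The set is empty and remains empty for the remaining 5 symbols.

∅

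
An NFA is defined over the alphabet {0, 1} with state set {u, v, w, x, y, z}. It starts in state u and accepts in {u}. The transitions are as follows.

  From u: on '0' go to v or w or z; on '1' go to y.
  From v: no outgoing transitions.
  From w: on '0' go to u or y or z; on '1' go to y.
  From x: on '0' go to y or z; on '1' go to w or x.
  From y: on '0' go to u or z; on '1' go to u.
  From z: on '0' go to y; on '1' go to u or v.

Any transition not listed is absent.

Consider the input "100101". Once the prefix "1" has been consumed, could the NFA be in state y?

Start in {u}.
Read '1': {u} → {y}.
State y is in {y}.

Yes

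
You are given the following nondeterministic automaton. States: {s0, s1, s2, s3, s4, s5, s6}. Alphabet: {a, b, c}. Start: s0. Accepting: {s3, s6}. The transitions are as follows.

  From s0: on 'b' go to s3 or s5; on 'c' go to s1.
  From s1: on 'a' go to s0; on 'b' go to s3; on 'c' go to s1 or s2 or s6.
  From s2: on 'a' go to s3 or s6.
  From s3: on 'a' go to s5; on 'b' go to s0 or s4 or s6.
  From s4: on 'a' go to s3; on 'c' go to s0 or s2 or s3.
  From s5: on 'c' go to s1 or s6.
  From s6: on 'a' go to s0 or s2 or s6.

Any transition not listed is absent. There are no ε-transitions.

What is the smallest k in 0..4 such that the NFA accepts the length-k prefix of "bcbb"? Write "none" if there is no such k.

Start in {s0}.
Read 'b': s0→{s3, s5}; now {s3, s5}.
None of the earlier sets intersect F, but {s3, s5} does.

1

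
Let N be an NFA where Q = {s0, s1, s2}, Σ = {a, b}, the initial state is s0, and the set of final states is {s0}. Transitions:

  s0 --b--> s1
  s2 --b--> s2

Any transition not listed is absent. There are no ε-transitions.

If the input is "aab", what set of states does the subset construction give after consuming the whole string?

Start in {s0}.
Read 'a': s0→∅; now ∅.
The set is empty and remains empty for the remaining 2 symbols.

∅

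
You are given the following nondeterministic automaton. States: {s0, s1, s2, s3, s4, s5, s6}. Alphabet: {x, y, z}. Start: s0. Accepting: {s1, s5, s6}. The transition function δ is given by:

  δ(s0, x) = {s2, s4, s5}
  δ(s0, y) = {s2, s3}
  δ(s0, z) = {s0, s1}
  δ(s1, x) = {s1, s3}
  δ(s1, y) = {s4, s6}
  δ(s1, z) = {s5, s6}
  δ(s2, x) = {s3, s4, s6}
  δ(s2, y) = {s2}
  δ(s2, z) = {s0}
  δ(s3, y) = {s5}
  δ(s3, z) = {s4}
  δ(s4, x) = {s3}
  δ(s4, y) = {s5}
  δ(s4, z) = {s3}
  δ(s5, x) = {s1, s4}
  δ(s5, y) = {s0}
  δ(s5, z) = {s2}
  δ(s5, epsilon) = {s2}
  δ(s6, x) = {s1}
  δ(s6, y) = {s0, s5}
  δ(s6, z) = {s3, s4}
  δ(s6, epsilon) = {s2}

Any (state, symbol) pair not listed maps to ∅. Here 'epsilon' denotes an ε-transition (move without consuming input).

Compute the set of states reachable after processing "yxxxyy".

Start in {s0}.
Read 'y': s0→{s2, s3}; now {s2, s3}.
Read 'x': s2→{s3, s4, s6}, s3→∅; union {s3, s4, s6}; ε-closure = {s2, s3, s4, s6}.
Read 'x': s2→{s3, s4, s6}, s3→∅, s4→{s3}, s6→{s1}; union {s1, s3, s4, s6}; ε-closure = {s1, s2, s3, s4, s6}.
Read 'x': s1→{s1, s3}, s2→{s3, s4, s6}, s3→∅, s4→{s3}, s6→{s1}; union {s1, s3, s4, s6}; ε-closure = {s1, s2, s3, s4, s6}.
Read 'y': s1→{s4, s6}, s2→{s2}, s3→{s5}, s4→{s5}, s6→{s0, s5}; now {s0, s2, s4, s5, s6}.
Read 'y': s0→{s2, s3}, s2→{s2}, s4→{s5}, s5→{s0}, s6→{s0, s5}; now {s0, s2, s3, s5}.

{s0, s2, s3, s5}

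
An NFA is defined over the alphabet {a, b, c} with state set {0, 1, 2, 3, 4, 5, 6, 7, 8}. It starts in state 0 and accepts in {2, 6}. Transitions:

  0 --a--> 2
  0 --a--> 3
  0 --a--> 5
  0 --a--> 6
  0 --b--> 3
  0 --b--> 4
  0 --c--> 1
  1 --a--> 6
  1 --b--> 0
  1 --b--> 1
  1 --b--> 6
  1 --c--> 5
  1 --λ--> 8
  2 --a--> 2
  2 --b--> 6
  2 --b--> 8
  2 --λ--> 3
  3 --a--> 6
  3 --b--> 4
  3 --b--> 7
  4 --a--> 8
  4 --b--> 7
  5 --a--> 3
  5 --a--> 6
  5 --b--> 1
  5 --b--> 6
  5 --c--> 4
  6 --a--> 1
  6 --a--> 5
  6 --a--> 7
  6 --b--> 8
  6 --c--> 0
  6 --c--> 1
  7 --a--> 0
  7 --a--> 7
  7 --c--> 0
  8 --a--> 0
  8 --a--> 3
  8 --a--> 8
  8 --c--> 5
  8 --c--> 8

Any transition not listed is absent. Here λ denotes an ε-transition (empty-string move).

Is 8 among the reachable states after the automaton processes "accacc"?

Start in {0}.
Read 'a': 0→{2, 3, 5, 6}; now {2, 3, 5, 6}.
Read 'c': 2→∅, 3→∅, 5→{4}, 6→{0, 1}; union {0, 1, 4}; ε-closure = {0, 1, 4, 8}.
Read 'c': 0→{1}, 1→{5}, 4→∅, 8→{5, 8}; now {1, 5, 8}.
Read 'a': 1→{6}, 5→{3, 6}, 8→{0, 3, 8}; now {0, 3, 6, 8}.
Read 'c': 0→{1}, 3→∅, 6→{0, 1}, 8→{5, 8}; now {0, 1, 5, 8}.
Read 'c': 0→{1}, 1→{5}, 5→{4}, 8→{5, 8}; now {1, 4, 5, 8}.
State 8 is in {1, 4, 5, 8}.

Yes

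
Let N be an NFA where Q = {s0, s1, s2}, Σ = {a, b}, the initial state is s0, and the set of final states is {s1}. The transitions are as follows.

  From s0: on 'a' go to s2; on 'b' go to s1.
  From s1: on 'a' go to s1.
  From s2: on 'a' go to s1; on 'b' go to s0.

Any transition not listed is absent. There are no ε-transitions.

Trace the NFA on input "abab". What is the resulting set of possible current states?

{s0}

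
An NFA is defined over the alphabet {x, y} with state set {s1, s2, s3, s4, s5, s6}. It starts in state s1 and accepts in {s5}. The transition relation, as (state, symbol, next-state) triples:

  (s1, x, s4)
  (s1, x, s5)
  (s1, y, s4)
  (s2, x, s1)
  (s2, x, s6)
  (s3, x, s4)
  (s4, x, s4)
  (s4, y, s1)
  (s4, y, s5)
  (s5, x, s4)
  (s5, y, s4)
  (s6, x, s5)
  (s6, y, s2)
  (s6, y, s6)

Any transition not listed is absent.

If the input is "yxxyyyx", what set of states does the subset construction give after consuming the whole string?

{s4, s5}

Start in {s1}.
Read 'y': s1→{s4}; now {s4}.
Read 'x': s4→{s4}; now {s4}.
Read 'x': s4→{s4}; now {s4}.
Read 'y': s4→{s1, s5}; now {s1, s5}.
Read 'y': s1→{s4}, s5→{s4}; now {s4}.
Read 'y': s4→{s1, s5}; now {s1, s5}.
Read 'x': s1→{s4, s5}, s5→{s4}; now {s4, s5}.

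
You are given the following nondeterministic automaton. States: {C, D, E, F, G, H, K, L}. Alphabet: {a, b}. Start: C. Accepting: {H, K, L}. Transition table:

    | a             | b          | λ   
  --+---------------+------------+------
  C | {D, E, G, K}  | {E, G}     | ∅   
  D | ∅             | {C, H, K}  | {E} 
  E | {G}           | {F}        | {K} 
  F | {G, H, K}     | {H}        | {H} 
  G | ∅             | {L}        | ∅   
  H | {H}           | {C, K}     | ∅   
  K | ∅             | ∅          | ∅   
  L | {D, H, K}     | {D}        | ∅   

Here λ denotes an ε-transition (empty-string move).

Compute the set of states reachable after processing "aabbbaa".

{G, H}

Start in {C}.
Read 'a': {C} → {D, E, G, K}.
Read 'a': {D, E, G, K} → {G}.
Read 'b': {G} → {L}.
Read 'b': {L} → {D, E, K}.
Read 'b': {D, E, K} → {C, F, H, K}.
Read 'a': {C, F, H, K} → {D, E, G, H, K}.
Read 'a': {D, E, G, H, K} → {G, H}.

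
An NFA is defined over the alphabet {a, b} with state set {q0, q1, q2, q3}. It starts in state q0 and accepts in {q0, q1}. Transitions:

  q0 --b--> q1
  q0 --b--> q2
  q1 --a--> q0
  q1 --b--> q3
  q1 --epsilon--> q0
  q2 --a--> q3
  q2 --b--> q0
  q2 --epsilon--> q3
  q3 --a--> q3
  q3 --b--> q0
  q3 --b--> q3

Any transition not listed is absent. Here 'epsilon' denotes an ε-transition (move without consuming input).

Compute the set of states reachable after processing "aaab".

Start in {q0}.
Read 'a': q0→∅; now ∅.
The set is empty and remains empty for the remaining 3 symbols.

∅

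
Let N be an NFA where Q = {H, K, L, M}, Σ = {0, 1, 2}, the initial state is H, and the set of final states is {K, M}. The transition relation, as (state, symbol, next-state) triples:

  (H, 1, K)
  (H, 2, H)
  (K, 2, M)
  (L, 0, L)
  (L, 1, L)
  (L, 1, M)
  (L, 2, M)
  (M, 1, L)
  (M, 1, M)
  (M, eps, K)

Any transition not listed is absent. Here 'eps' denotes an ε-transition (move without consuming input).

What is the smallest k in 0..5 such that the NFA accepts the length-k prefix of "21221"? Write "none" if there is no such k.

2

Start in {H}.
Read '2': {H} → {H}.
Read '1': {H} → {K}.
None of the earlier sets intersect F, but {K} does.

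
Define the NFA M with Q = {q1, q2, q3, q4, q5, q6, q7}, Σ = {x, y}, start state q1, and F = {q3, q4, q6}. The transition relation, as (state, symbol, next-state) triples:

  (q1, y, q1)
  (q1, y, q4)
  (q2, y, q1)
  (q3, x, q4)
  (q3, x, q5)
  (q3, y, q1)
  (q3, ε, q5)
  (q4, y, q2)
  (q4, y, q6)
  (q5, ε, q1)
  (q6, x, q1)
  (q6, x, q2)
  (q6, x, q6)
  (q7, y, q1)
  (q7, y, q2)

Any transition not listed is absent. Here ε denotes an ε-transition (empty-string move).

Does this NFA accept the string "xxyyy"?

No

Start in {q1}.
Read 'x': {q1} → ∅.
The set is empty and remains empty for the remaining 4 symbols.
The final set ∅ contains no accepting state.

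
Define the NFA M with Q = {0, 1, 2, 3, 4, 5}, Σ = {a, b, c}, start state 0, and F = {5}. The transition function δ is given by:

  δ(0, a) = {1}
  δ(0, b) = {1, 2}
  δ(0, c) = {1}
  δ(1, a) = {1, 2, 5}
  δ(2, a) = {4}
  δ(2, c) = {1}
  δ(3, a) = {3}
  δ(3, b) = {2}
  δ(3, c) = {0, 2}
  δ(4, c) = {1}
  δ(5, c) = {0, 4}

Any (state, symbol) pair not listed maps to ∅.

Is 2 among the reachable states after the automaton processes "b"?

Start in {0}.
Read 'b': {0} → {1, 2}.
State 2 is in {1, 2}.

Yes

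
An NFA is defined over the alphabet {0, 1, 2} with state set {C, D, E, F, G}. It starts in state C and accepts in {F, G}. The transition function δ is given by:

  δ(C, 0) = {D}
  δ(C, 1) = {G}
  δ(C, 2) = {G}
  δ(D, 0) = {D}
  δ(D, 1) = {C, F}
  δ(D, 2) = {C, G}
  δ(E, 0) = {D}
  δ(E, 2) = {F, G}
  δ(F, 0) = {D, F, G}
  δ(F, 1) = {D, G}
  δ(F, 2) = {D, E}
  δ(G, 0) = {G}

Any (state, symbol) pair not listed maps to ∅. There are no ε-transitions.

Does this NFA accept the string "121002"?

No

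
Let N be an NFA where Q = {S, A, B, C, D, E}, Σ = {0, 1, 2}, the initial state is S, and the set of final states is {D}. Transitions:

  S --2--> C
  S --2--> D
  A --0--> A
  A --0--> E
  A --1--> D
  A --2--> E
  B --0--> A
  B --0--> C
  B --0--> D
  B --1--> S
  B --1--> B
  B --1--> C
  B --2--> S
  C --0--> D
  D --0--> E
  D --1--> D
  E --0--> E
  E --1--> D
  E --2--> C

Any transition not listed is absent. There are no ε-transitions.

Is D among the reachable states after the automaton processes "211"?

Yes

Start in {S}.
Read '2': S→{C, D}; now {C, D}.
Read '1': C→∅, D→{D}; now {D}.
Read '1': D→{D}; now {D}.
State D is in {D}.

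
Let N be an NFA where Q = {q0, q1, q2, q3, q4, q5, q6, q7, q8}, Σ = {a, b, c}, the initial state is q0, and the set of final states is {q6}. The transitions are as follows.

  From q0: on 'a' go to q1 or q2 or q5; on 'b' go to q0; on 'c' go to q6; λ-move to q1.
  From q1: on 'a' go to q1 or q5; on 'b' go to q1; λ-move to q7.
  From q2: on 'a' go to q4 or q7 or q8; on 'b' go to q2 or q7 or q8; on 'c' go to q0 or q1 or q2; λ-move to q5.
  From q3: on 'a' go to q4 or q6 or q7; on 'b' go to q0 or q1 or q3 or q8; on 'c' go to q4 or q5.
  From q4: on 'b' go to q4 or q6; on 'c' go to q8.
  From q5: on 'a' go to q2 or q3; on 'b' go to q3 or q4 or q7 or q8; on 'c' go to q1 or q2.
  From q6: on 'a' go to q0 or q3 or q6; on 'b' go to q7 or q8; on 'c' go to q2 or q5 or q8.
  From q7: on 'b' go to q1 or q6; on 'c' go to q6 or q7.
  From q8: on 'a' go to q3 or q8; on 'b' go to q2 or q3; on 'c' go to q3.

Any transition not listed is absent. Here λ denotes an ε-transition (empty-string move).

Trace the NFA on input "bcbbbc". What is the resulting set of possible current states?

Start: ε-closure({q0}) = {q0, q1, q7}.
Read 'b': q0→{q0}, q1→{q1}, q7→{q1, q6}; union {q0, q1, q6}; ε-closure = {q0, q1, q6, q7}.
Read 'c': q0→{q6}, q1→∅, q6→{q2, q5, q8}, q7→{q6, q7}; now {q2, q5, q6, q7, q8}.
Read 'b': q2→{q2, q7, q8}, q5→{q3, q4, q7, q8}, q6→{q7, q8}, q7→{q1, q6}, q8→{q2, q3}; union {q1, q2, q3, q4, q6, q7, q8}; ε-closure = {q1, q2, q3, q4, q5, q6, q7, q8}.
Read 'b': q1→{q1}, q2→{q2, q7, q8}, q3→{q0, q1, q3, q8}, q4→{q4, q6}, q5→{q3, q4, q7, q8}, q6→{q7, q8}, q7→{q1, q6}, q8→{q2, q3}; union {q0, q1, q2, q3, q4, q6, q7, q8}; ε-closure = {q0, q1, q2, q3, q4, q5, q6, q7, q8}.
Read 'b': q0→{q0}, q1→{q1}, q2→{q2, q7, q8}, q3→{q0, q1, q3, q8}, q4→{q4, q6}, q5→{q3, q4, q7, q8}, q6→{q7, q8}, q7→{q1, q6}, q8→{q2, q3}; union {q0, q1, q2, q3, q4, q6, q7, q8}; ε-closure = {q0, q1, q2, q3, q4, q5, q6, q7, q8}.
Read 'c': q0→{q6}, q1→∅, q2→{q0, q1, q2}, q3→{q4, q5}, q4→{q8}, q5→{q1, q2}, q6→{q2, q5, q8}, q7→{q6, q7}, q8→{q3}; now {q0, q1, q2, q3, q4, q5, q6, q7, q8}.

{q0, q1, q2, q3, q4, q5, q6, q7, q8}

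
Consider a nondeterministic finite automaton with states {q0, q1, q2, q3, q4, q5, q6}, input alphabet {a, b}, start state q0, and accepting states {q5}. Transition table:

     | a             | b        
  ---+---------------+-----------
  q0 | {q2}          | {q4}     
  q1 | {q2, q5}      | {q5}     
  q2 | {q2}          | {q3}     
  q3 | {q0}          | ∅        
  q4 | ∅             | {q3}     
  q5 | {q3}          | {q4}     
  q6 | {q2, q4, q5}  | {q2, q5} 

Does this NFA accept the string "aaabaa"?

Start in {q0}.
Read 'a': {q0} → {q2}.
Read 'a': {q2} → {q2}.
Read 'a': {q2} → {q2}.
Read 'b': {q2} → {q3}.
Read 'a': {q3} → {q0}.
Read 'a': {q0} → {q2}.
The final set {q2} contains no accepting state.

No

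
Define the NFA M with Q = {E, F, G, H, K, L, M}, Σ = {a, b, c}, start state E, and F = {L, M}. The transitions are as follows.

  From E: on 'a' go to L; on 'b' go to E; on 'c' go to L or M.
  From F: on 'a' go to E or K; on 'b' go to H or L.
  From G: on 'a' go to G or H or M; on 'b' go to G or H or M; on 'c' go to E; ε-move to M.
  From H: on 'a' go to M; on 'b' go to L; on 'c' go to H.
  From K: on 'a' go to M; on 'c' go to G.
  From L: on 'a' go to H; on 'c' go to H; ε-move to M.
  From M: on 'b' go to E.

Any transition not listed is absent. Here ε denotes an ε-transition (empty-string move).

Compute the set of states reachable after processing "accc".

Start in {E}.
Read 'a': E→{L}; union {L}; ε-closure = {L, M}.
Read 'c': L→{H}, M→∅; now {H}.
Read 'c': H→{H}; now {H}.
Read 'c': H→{H}; now {H}.

{H}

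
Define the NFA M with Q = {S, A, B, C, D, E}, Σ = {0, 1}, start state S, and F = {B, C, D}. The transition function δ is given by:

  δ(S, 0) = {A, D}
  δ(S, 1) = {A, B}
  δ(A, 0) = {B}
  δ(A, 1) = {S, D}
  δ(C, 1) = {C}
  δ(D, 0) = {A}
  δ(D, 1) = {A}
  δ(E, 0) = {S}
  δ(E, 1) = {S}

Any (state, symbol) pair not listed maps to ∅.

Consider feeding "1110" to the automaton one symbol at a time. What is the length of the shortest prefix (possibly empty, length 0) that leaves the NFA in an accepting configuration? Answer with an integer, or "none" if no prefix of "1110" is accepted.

1

Start in {S}.
Read '1': {S} → {A, B}.
None of the earlier sets intersect F, but {A, B} does.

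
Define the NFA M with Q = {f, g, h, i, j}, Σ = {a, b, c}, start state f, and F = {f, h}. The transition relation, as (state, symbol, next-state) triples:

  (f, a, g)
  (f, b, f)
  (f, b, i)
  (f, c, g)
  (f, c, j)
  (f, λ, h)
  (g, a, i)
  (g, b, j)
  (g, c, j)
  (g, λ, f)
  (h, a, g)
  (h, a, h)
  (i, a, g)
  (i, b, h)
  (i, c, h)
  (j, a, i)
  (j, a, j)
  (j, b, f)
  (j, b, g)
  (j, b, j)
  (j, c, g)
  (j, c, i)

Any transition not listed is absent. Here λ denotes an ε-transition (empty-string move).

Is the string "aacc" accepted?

Start: ε-closure({f}) = {f, h}.
Read 'a': {f, h} → {f, g, h}.
Read 'a': {f, g, h} → {f, g, h, i}.
Read 'c': {f, g, h, i} → {f, g, h, j}.
Read 'c': {f, g, h, j} → {f, g, h, i, j}.
The final set {f, g, h, i, j} contains the accepting states f, h.

Yes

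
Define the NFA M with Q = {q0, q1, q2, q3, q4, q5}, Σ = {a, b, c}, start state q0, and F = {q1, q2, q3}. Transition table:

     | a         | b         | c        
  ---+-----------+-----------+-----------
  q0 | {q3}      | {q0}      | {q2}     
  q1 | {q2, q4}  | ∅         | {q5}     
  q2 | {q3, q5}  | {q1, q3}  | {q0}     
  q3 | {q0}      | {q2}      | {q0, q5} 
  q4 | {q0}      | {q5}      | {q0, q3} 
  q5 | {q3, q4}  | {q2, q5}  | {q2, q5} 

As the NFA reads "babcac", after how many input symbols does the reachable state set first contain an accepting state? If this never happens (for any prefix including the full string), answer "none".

2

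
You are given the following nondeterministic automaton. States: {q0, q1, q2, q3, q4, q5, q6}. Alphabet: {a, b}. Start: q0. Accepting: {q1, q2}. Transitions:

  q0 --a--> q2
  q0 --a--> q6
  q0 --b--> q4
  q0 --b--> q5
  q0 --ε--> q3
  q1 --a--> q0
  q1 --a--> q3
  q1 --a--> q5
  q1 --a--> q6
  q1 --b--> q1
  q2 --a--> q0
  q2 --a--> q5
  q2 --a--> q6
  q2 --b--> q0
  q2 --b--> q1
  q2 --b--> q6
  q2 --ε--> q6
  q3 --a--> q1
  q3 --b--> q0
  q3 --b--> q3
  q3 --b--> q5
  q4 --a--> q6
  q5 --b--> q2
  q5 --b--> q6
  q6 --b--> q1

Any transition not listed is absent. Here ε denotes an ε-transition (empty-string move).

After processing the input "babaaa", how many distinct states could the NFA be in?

6

Start: ε-closure({q0}) = {q0, q3}.
Read 'b': {q0, q3} → {q0, q3, q4, q5}.
Read 'a': {q0, q3, q4, q5} → {q1, q2, q6}.
Read 'b': {q1, q2, q6} → {q0, q1, q3, q6}.
Read 'a': {q0, q1, q3, q6} → {q0, q1, q2, q3, q5, q6}.
Read 'a': {q0, q1, q2, q3, q5, q6} → {q0, q1, q2, q3, q5, q6}.
Read 'a': {q0, q1, q2, q3, q5, q6} → {q0, q1, q2, q3, q5, q6}.
That set has 6 states.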